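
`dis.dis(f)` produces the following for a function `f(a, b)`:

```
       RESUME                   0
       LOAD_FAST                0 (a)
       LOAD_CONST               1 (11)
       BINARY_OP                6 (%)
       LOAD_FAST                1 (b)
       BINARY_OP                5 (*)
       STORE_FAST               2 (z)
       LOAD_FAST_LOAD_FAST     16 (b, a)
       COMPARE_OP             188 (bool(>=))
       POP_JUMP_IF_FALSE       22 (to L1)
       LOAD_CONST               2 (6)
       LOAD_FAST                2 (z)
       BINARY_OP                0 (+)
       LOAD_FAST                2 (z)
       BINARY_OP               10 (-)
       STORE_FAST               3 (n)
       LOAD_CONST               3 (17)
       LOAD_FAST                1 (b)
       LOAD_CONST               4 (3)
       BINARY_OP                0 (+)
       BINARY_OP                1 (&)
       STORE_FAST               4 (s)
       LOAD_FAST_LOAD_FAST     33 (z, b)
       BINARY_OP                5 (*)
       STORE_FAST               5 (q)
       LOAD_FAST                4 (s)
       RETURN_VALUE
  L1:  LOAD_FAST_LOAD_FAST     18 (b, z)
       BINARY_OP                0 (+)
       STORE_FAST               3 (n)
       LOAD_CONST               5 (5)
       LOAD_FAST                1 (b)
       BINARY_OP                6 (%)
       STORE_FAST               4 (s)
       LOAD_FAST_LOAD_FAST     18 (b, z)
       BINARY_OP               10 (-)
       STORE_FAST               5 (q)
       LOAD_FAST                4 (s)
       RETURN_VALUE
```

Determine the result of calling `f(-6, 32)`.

LOAD_FAST a → push -6. Stack: [-6]
LOAD_CONST → push 11. Stack: [-6, 11]
BINARY_OP % → -6 % 11 = 5. Stack: [5]
LOAD_FAST b → push 32. Stack: [5, 32]
BINARY_OP * → 5 * 32 = 160. Stack: [160]
STORE_FAST z → z=160. Stack: []
LOAD_FAST_LOAD_FAST b,a → push 32,-6. Stack: [32, -6]
COMPARE_OP bool(>=) → 32 vs -6 = True. Stack: [True]
POP_JUMP_IF_FALSE → pop True; no jump. Stack: []
LOAD_CONST → push 6. Stack: [6]
LOAD_FAST z → push 160. Stack: [6, 160]
BINARY_OP + → 6 + 160 = 166. Stack: [166]
LOAD_FAST z → push 160. Stack: [166, 160]
BINARY_OP - → 166 - 160 = 6. Stack: [6]
STORE_FAST n → n=6. Stack: []
LOAD_CONST → push 17. Stack: [17]
LOAD_FAST b → push 32. Stack: [17, 32]
LOAD_CONST → push 3. Stack: [17, 32, 3]
BINARY_OP + → 32 + 3 = 35. Stack: [17, 35]
BINARY_OP & → 17 & 35 = 1. Stack: [1]
STORE_FAST s → s=1. Stack: []
LOAD_FAST_LOAD_FAST z,b → push 160,32. Stack: [160, 32]
BINARY_OP * → 160 * 32 = 5120. Stack: [5120]
STORE_FAST q → q=5120. Stack: []
LOAD_FAST s → push 1. Stack: [1]
RETURN_VALUE → return 1.

1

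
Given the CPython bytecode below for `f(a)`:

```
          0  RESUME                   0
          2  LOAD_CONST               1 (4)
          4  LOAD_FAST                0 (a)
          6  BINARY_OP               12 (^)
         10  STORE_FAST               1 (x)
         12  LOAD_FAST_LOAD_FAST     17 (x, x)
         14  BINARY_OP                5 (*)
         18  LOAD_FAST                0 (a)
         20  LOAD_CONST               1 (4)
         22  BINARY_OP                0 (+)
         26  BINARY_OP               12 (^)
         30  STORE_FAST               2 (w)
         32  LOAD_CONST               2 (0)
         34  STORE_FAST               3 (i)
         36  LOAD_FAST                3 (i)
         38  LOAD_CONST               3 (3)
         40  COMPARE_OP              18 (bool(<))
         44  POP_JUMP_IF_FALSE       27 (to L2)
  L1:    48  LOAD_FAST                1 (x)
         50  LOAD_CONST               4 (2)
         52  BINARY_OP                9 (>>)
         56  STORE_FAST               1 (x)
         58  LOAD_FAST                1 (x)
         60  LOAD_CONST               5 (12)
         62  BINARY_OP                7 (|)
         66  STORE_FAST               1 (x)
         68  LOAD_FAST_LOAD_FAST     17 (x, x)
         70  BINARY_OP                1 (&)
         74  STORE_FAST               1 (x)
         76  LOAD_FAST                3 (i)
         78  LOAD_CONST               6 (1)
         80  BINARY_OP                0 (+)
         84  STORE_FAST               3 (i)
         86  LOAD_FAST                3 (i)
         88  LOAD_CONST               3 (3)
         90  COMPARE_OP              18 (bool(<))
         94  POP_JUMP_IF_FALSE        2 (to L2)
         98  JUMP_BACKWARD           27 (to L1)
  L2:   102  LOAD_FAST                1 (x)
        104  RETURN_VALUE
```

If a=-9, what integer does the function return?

LOAD_CONST → push 4
LOAD_FAST a → push -9
BINARY_OP ^ → 4 ^ -9 = -13
STORE_FAST x → x=-13
LOAD_FAST_LOAD_FAST x,x → push -13,-13
BINARY_OP * → -13 * -13 = 169
LOAD_FAST a → push -9
LOAD_CONST → push 4
BINARY_OP + → -9 + 4 = -5
BINARY_OP ^ → 169 ^ -5 = -174
STORE_FAST w → w=-174
LOAD_CONST → push 0
STORE_FAST i → i=0
LOAD_FAST i → push 0
LOAD_CONST → push 3
COMPARE_OP bool(<) → 0 vs 3 = True
POP_JUMP_IF_FALSE → pop True; no jump
LOAD_FAST x → push -13
LOAD_CONST → push 2
BINARY_OP >> → -13 >> 2 = -4
STORE_FAST x → x=-4
LOAD_FAST x → push -4
LOAD_CONST → push 12
BINARY_OP | → -4 | 12 = -4
STORE_FAST x → x=-4
LOAD_FAST_LOAD_FAST x,x → push -4,-4
BINARY_OP & → -4 & -4 = -4
STORE_FAST x → x=-4
LOAD_FAST i → push 0
LOAD_CONST → push 1
BINARY_OP + → 0 + 1 = 1
STORE_FAST i → i=1
LOAD_FAST i → push 1
LOAD_CONST → push 3
COMPARE_OP bool(<) → 1 vs 3 = True
POP_JUMP_IF_FALSE → pop True; no jump
LOAD_FAST x → push -4
LOAD_CONST → push 2
BINARY_OP >> → -4 >> 2 = -1
STORE_FAST x → x=-1
LOAD_FAST x → push -1
LOAD_CONST → push 12
BINARY_OP | → -1 | 12 = -1
STORE_FAST x → x=-1
LOAD_FAST_LOAD_FAST x,x → push -1,-1
BINARY_OP & → -1 & -1 = -1
STORE_FAST x → x=-1
LOAD_FAST i → push 1
LOAD_CONST → push 1
BINARY_OP + → 1 + 1 = 2
STORE_FAST i → i=2
LOAD_FAST i → push 2
LOAD_CONST → push 3
COMPARE_OP bool(<) → 2 vs 3 = True
POP_JUMP_IF_FALSE → pop True; no jump
LOAD_FAST x → push -1
LOAD_CONST → push 2
BINARY_OP >> → -1 >> 2 = -1
STORE_FAST x → x=-1
LOAD_FAST x → push -1
LOAD_CONST → push 12
BINARY_OP | → -1 | 12 = -1
STORE_FAST x → x=-1
LOAD_FAST_LOAD_FAST x,x → push -1,-1
BINARY_OP & → -1 & -1 = -1
STORE_FAST x → x=-1
LOAD_FAST i → push 2
LOAD_CONST → push 1
BINARY_OP + → 2 + 1 = 3
STORE_FAST i → i=3
LOAD_FAST i → push 3
LOAD_CONST → push 3
COMPARE_OP bool(<) → 3 vs 3 = False
POP_JUMP_IF_FALSE → pop False; jump
LOAD_FAST x → push -1
RETURN_VALUE → return -1.

-1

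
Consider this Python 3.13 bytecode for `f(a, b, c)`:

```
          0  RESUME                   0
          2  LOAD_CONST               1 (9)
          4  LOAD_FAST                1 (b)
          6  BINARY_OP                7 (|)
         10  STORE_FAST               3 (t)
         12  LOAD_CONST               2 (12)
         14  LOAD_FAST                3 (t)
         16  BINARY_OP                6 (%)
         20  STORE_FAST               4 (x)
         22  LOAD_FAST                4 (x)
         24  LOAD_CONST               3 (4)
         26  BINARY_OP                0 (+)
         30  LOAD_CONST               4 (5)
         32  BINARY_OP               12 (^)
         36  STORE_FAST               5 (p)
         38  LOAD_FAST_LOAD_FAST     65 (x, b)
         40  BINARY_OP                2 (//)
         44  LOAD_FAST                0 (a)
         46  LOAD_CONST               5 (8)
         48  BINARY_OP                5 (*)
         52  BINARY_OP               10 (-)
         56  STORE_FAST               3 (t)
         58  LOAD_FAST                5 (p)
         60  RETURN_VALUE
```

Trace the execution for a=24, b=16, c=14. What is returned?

21

LOAD_CONST → push 9. Stack: [9]
LOAD_FAST b → push 16. Stack: [9, 16]
BINARY_OP | → 9 | 16 = 25. Stack: [25]
STORE_FAST t → t=25. Stack: []
LOAD_CONST → push 12. Stack: [12]
LOAD_FAST t → push 25. Stack: [12, 25]
BINARY_OP % → 12 % 25 = 12. Stack: [12]
STORE_FAST x → x=12. Stack: []
LOAD_FAST x → push 12. Stack: [12]
LOAD_CONST → push 4. Stack: [12, 4]
BINARY_OP + → 12 + 4 = 16. Stack: [16]
LOAD_CONST → push 5. Stack: [16, 5]
BINARY_OP ^ → 16 ^ 5 = 21. Stack: [21]
STORE_FAST p → p=21. Stack: []
LOAD_FAST_LOAD_FAST x,b → push 12,16. Stack: [12, 16]
BINARY_OP // → 12 // 16 = 0. Stack: [0]
LOAD_FAST a → push 24. Stack: [0, 24]
LOAD_CONST → push 8. Stack: [0, 24, 8]
BINARY_OP * → 24 * 8 = 192. Stack: [0, 192]
BINARY_OP - → 0 - 192 = -192. Stack: [-192]
STORE_FAST t → t=-192. Stack: []
LOAD_FAST p → push 21. Stack: [21]
RETURN_VALUE → return 21.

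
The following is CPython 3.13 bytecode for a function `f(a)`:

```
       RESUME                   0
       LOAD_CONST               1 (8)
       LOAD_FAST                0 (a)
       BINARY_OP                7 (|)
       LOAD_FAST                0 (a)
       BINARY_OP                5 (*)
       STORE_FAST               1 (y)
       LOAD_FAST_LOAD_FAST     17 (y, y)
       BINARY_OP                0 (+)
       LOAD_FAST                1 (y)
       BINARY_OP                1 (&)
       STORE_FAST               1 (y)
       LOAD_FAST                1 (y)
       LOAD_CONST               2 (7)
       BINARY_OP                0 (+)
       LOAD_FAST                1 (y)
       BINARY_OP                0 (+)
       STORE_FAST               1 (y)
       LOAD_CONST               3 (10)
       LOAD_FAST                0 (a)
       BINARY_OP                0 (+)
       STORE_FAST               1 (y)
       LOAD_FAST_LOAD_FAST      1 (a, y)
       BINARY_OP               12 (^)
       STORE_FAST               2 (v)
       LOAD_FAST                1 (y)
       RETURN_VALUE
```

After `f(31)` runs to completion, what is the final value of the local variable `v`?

LOAD_CONST → push 8. Stack: [8]
LOAD_FAST a → push 31. Stack: [8, 31]
BINARY_OP | → 8 | 31 = 31. Stack: [31]
LOAD_FAST a → push 31. Stack: [31, 31]
BINARY_OP * → 31 * 31 = 961. Stack: [961]
STORE_FAST y → y=961. Stack: []
LOAD_FAST_LOAD_FAST y,y → push 961,961. Stack: [961, 961]
BINARY_OP + → 961 + 961 = 1922. Stack: [1922]
LOAD_FAST y → push 961. Stack: [1922, 961]
BINARY_OP & → 1922 & 961 = 896. Stack: [896]
STORE_FAST y → y=896. Stack: []
LOAD_FAST y → push 896. Stack: [896]
LOAD_CONST → push 7. Stack: [896, 7]
BINARY_OP + → 896 + 7 = 903. Stack: [903]
LOAD_FAST y → push 896. Stack: [903, 896]
BINARY_OP + → 903 + 896 = 1799. Stack: [1799]
STORE_FAST y → y=1799. Stack: []
LOAD_CONST → push 10. Stack: [10]
LOAD_FAST a → push 31. Stack: [10, 31]
BINARY_OP + → 10 + 31 = 41. Stack: [41]
STORE_FAST y → y=41. Stack: []
LOAD_FAST_LOAD_FAST a,y → push 31,41. Stack: [31, 41]
BINARY_OP ^ → 31 ^ 41 = 54. Stack: [54]
STORE_FAST v → v=54. Stack: []
LOAD_FAST y → push 41. Stack: [41]
RETURN_VALUE → return 41.

54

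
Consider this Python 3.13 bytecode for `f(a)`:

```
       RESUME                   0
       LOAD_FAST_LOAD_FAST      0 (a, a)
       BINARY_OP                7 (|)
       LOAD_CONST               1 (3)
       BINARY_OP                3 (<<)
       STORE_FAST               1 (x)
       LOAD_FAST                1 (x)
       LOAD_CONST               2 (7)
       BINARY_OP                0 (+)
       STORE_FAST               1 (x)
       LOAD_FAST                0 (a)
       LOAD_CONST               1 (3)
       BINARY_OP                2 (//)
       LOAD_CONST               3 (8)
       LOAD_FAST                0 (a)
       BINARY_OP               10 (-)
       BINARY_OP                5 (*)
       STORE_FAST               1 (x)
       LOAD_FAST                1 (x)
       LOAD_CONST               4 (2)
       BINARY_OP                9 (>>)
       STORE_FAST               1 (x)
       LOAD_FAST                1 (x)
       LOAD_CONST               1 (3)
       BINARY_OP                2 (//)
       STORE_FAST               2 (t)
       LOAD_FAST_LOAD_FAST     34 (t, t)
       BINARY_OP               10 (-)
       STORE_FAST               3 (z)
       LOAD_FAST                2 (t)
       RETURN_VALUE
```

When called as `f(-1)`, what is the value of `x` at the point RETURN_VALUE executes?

LOAD_FAST_LOAD_FAST a,a → push -1,-1. Stack: [-1, -1]
BINARY_OP | → -1 | -1 = -1. Stack: [-1]
LOAD_CONST → push 3. Stack: [-1, 3]
BINARY_OP << → -1 << 3 = -8. Stack: [-8]
STORE_FAST x → x=-8. Stack: []
LOAD_FAST x → push -8. Stack: [-8]
LOAD_CONST → push 7. Stack: [-8, 7]
BINARY_OP + → -8 + 7 = -1. Stack: [-1]
STORE_FAST x → x=-1. Stack: []
LOAD_FAST a → push -1. Stack: [-1]
LOAD_CONST → push 3. Stack: [-1, 3]
BINARY_OP // → -1 // 3 = -1. Stack: [-1]
LOAD_CONST → push 8. Stack: [-1, 8]
LOAD_FAST a → push -1. Stack: [-1, 8, -1]
BINARY_OP - → 8 - -1 = 9. Stack: [-1, 9]
BINARY_OP * → -1 * 9 = -9. Stack: [-9]
STORE_FAST x → x=-9. Stack: []
LOAD_FAST x → push -9. Stack: [-9]
LOAD_CONST → push 2. Stack: [-9, 2]
BINARY_OP >> → -9 >> 2 = -3. Stack: [-3]
STORE_FAST x → x=-3. Stack: []
LOAD_FAST x → push -3. Stack: [-3]
LOAD_CONST → push 3. Stack: [-3, 3]
BINARY_OP // → -3 // 3 = -1. Stack: [-1]
STORE_FAST t → t=-1. Stack: []
LOAD_FAST_LOAD_FAST t,t → push -1,-1. Stack: [-1, -1]
BINARY_OP - → -1 - -1 = 0. Stack: [0]
STORE_FAST z → z=0. Stack: []
LOAD_FAST t → push -1. Stack: [-1]
RETURN_VALUE → return -1.

-3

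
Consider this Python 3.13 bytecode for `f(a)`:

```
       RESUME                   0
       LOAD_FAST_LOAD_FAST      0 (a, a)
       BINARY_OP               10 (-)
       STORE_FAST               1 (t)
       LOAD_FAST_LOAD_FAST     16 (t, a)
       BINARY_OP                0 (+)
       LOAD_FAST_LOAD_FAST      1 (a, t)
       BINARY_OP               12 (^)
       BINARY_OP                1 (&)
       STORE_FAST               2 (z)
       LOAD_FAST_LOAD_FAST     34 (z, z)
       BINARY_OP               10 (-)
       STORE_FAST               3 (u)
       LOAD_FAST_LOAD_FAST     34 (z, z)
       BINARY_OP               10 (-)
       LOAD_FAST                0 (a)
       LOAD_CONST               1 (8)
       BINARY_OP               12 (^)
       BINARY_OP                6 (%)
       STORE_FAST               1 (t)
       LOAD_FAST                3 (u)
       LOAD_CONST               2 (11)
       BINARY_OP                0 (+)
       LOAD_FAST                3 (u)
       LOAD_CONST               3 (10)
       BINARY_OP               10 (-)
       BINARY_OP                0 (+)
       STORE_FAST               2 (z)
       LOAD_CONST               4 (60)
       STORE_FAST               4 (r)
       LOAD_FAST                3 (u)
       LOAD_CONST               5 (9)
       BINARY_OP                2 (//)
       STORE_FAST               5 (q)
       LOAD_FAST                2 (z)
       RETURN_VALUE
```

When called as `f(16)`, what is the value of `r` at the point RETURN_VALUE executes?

60

LOAD_FAST_LOAD_FAST a,a → push 16,16. Stack: [16, 16]
BINARY_OP - → 16 - 16 = 0. Stack: [0]
STORE_FAST t → t=0. Stack: []
LOAD_FAST_LOAD_FAST t,a → push 0,16. Stack: [0, 16]
BINARY_OP + → 0 + 16 = 16. Stack: [16]
LOAD_FAST_LOAD_FAST a,t → push 16,0. Stack: [16, 16, 0]
BINARY_OP ^ → 16 ^ 0 = 16. Stack: [16, 16]
BINARY_OP & → 16 & 16 = 16. Stack: [16]
STORE_FAST z → z=16. Stack: []
LOAD_FAST_LOAD_FAST z,z → push 16,16. Stack: [16, 16]
BINARY_OP - → 16 - 16 = 0. Stack: [0]
STORE_FAST u → u=0. Stack: []
LOAD_FAST_LOAD_FAST z,z → push 16,16. Stack: [16, 16]
BINARY_OP - → 16 - 16 = 0. Stack: [0]
LOAD_FAST a → push 16. Stack: [0, 16]
LOAD_CONST → push 8. Stack: [0, 16, 8]
BINARY_OP ^ → 16 ^ 8 = 24. Stack: [0, 24]
BINARY_OP % → 0 % 24 = 0. Stack: [0]
STORE_FAST t → t=0. Stack: []
LOAD_FAST u → push 0. Stack: [0]
LOAD_CONST → push 11. Stack: [0, 11]
BINARY_OP + → 0 + 11 = 11. Stack: [11]
LOAD_FAST u → push 0. Stack: [11, 0]
LOAD_CONST → push 10. Stack: [11, 0, 10]
BINARY_OP - → 0 - 10 = -10. Stack: [11, -10]
BINARY_OP + → 11 + -10 = 1. Stack: [1]
STORE_FAST z → z=1. Stack: []
LOAD_CONST → push 60. Stack: [60]
STORE_FAST r → r=60. Stack: []
LOAD_FAST u → push 0. Stack: [0]
LOAD_CONST → push 9. Stack: [0, 9]
BINARY_OP // → 0 // 9 = 0. Stack: [0]
STORE_FAST q → q=0. Stack: []
LOAD_FAST z → push 1. Stack: [1]
RETURN_VALUE → return 1.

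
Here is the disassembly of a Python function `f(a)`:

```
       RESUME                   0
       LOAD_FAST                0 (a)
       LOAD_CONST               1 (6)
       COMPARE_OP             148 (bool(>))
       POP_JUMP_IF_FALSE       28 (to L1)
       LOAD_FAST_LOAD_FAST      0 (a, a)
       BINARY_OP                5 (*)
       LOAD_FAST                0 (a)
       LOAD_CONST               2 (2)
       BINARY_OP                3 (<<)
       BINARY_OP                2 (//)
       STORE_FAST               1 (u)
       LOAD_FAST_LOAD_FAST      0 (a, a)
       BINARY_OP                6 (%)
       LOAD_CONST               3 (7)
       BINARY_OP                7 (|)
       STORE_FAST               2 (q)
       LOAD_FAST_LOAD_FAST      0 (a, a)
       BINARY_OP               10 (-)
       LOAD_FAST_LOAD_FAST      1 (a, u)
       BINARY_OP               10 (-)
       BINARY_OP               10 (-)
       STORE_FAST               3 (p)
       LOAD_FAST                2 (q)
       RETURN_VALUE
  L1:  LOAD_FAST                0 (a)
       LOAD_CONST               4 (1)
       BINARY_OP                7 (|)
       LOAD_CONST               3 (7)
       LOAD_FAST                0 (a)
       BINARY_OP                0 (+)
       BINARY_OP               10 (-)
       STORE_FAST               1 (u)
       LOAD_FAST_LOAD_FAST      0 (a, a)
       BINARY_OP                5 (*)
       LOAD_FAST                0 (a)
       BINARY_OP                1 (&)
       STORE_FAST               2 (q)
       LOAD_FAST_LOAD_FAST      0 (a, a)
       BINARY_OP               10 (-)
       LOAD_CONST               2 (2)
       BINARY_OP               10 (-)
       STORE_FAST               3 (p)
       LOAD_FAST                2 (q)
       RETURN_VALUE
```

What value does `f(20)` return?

7

LOAD_FAST a → push 20. Stack: [20]
LOAD_CONST → push 6. Stack: [20, 6]
COMPARE_OP bool(>) → 20 vs 6 = True. Stack: [True]
POP_JUMP_IF_FALSE → pop True; no jump. Stack: []
LOAD_FAST_LOAD_FAST a,a → push 20,20. Stack: [20, 20]
BINARY_OP * → 20 * 20 = 400. Stack: [400]
LOAD_FAST a → push 20. Stack: [400, 20]
LOAD_CONST → push 2. Stack: [400, 20, 2]
BINARY_OP << → 20 << 2 = 80. Stack: [400, 80]
BINARY_OP // → 400 // 80 = 5. Stack: [5]
STORE_FAST u → u=5. Stack: []
LOAD_FAST_LOAD_FAST a,a → push 20,20. Stack: [20, 20]
BINARY_OP % → 20 % 20 = 0. Stack: [0]
LOAD_CONST → push 7. Stack: [0, 7]
BINARY_OP | → 0 | 7 = 7. Stack: [7]
STORE_FAST q → q=7. Stack: []
LOAD_FAST_LOAD_FAST a,a → push 20,20. Stack: [20, 20]
BINARY_OP - → 20 - 20 = 0. Stack: [0]
LOAD_FAST_LOAD_FAST a,u → push 20,5. Stack: [0, 20, 5]
BINARY_OP - → 20 - 5 = 15. Stack: [0, 15]
BINARY_OP - → 0 - 15 = -15. Stack: [-15]
STORE_FAST p → p=-15. Stack: []
LOAD_FAST q → push 7. Stack: [7]
RETURN_VALUE → return 7.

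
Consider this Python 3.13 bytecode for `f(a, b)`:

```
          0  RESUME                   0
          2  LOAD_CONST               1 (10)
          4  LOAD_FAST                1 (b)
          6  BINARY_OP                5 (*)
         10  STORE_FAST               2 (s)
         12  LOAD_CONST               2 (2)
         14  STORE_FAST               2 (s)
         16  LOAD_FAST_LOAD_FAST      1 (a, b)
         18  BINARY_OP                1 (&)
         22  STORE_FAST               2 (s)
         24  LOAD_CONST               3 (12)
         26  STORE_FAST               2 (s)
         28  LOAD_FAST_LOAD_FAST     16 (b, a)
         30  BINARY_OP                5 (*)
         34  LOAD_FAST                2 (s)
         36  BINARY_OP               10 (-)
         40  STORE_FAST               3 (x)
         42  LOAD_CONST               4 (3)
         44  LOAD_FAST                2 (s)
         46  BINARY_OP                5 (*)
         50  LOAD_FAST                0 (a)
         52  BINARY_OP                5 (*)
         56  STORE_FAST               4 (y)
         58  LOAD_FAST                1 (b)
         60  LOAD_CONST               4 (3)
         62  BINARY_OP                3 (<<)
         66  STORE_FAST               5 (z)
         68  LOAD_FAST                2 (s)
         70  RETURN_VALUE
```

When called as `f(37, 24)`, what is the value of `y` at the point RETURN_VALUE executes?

LOAD_CONST → push 10. Stack: [10]
LOAD_FAST b → push 24. Stack: [10, 24]
BINARY_OP * → 10 * 24 = 240. Stack: [240]
STORE_FAST s → s=240. Stack: []
LOAD_CONST → push 2. Stack: [2]
STORE_FAST s → s=2. Stack: []
LOAD_FAST_LOAD_FAST a,b → push 37,24. Stack: [37, 24]
BINARY_OP & → 37 & 24 = 0. Stack: [0]
STORE_FAST s → s=0. Stack: []
LOAD_CONST → push 12. Stack: [12]
STORE_FAST s → s=12. Stack: []
LOAD_FAST_LOAD_FAST b,a → push 24,37. Stack: [24, 37]
BINARY_OP * → 24 * 37 = 888. Stack: [888]
LOAD_FAST s → push 12. Stack: [888, 12]
BINARY_OP - → 888 - 12 = 876. Stack: [876]
STORE_FAST x → x=876. Stack: []
LOAD_CONST → push 3. Stack: [3]
LOAD_FAST s → push 12. Stack: [3, 12]
BINARY_OP * → 3 * 12 = 36. Stack: [36]
LOAD_FAST a → push 37. Stack: [36, 37]
BINARY_OP * → 36 * 37 = 1332. Stack: [1332]
STORE_FAST y → y=1332. Stack: []
LOAD_FAST b → push 24. Stack: [24]
LOAD_CONST → push 3. Stack: [24, 3]
BINARY_OP << → 24 << 3 = 192. Stack: [192]
STORE_FAST z → z=192. Stack: []
LOAD_FAST s → push 12. Stack: [12]
RETURN_VALUE → return 12.

1332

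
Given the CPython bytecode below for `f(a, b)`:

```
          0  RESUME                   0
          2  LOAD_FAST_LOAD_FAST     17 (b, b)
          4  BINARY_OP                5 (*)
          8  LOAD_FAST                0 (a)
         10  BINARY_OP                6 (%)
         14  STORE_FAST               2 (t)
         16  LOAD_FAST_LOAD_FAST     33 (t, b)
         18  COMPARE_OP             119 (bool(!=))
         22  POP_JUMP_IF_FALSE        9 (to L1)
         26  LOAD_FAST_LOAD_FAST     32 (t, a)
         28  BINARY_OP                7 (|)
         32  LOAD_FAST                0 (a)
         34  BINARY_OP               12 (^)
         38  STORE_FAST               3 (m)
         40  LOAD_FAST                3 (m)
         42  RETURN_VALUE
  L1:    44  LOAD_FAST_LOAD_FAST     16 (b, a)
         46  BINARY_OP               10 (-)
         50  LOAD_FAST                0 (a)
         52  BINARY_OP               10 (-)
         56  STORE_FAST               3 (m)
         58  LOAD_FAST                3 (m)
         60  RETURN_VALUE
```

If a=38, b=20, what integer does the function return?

-56

LOAD_FAST_LOAD_FAST b,b → push 20,20. Stack: [20, 20]
BINARY_OP * → 20 * 20 = 400. Stack: [400]
LOAD_FAST a → push 38. Stack: [400, 38]
BINARY_OP % → 400 % 38 = 20. Stack: [20]
STORE_FAST t → t=20. Stack: []
LOAD_FAST_LOAD_FAST t,b → push 20,20. Stack: [20, 20]
COMPARE_OP bool(!=) → 20 vs 20 = False. Stack: [False]
POP_JUMP_IF_FALSE → pop False; jump. Stack: []
LOAD_FAST_LOAD_FAST b,a → push 20,38. Stack: [20, 38]
BINARY_OP - → 20 - 38 = -18. Stack: [-18]
LOAD_FAST a → push 38. Stack: [-18, 38]
BINARY_OP - → -18 - 38 = -56. Stack: [-56]
STORE_FAST m → m=-56. Stack: []
LOAD_FAST m → push -56. Stack: [-56]
RETURN_VALUE → return -56.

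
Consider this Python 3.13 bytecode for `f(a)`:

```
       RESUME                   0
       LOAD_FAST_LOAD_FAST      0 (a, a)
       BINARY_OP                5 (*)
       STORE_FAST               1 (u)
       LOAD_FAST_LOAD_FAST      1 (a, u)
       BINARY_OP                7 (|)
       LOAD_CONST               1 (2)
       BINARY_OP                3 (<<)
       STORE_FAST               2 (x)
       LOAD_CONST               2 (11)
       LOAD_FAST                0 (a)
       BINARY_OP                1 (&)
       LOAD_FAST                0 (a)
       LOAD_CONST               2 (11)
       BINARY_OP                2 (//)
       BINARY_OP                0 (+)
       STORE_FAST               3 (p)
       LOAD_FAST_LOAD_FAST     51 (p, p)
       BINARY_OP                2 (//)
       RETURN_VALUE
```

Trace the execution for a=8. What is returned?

1

LOAD_FAST_LOAD_FAST a,a → push 8,8. Stack: [8, 8]
BINARY_OP * → 8 * 8 = 64. Stack: [64]
STORE_FAST u → u=64. Stack: []
LOAD_FAST_LOAD_FAST a,u → push 8,64. Stack: [8, 64]
BINARY_OP | → 8 | 64 = 72. Stack: [72]
LOAD_CONST → push 2. Stack: [72, 2]
BINARY_OP << → 72 << 2 = 288. Stack: [288]
STORE_FAST x → x=288. Stack: []
LOAD_CONST → push 11. Stack: [11]
LOAD_FAST a → push 8. Stack: [11, 8]
BINARY_OP & → 11 & 8 = 8. Stack: [8]
LOAD_FAST a → push 8. Stack: [8, 8]
LOAD_CONST → push 11. Stack: [8, 8, 11]
BINARY_OP // → 8 // 11 = 0. Stack: [8, 0]
BINARY_OP + → 8 + 0 = 8. Stack: [8]
STORE_FAST p → p=8. Stack: []
LOAD_FAST_LOAD_FAST p,p → push 8,8. Stack: [8, 8]
BINARY_OP // → 8 // 8 = 1. Stack: [1]
RETURN_VALUE → return 1.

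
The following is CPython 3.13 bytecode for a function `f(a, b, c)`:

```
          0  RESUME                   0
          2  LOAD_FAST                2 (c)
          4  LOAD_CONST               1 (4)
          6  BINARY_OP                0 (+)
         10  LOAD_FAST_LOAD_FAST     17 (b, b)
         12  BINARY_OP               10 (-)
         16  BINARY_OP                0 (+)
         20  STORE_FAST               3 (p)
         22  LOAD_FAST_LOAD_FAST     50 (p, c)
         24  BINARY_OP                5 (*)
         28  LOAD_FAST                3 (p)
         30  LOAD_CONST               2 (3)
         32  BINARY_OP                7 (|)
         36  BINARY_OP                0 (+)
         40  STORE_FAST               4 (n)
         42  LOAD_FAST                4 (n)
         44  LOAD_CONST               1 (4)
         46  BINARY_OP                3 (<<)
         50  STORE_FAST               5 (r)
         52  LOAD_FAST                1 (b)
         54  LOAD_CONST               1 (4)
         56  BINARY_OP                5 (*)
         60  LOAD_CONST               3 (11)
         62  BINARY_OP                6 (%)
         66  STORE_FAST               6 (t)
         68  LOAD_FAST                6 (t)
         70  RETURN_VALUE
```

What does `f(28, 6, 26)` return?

2

LOAD_FAST c → push 26. Stack: [26]
LOAD_CONST → push 4. Stack: [26, 4]
BINARY_OP + → 26 + 4 = 30. Stack: [30]
LOAD_FAST_LOAD_FAST b,b → push 6,6. Stack: [30, 6, 6]
BINARY_OP - → 6 - 6 = 0. Stack: [30, 0]
BINARY_OP + → 30 + 0 = 30. Stack: [30]
STORE_FAST p → p=30. Stack: []
LOAD_FAST_LOAD_FAST p,c → push 30,26. Stack: [30, 26]
BINARY_OP * → 30 * 26 = 780. Stack: [780]
LOAD_FAST p → push 30. Stack: [780, 30]
LOAD_CONST → push 3. Stack: [780, 30, 3]
BINARY_OP | → 30 | 3 = 31. Stack: [780, 31]
BINARY_OP + → 780 + 31 = 811. Stack: [811]
STORE_FAST n → n=811. Stack: []
LOAD_FAST n → push 811. Stack: [811]
LOAD_CONST → push 4. Stack: [811, 4]
BINARY_OP << → 811 << 4 = 12976. Stack: [12976]
STORE_FAST r → r=12976. Stack: []
LOAD_FAST b → push 6. Stack: [6]
LOAD_CONST → push 4. Stack: [6, 4]
BINARY_OP * → 6 * 4 = 24. Stack: [24]
LOAD_CONST → push 11. Stack: [24, 11]
BINARY_OP % → 24 % 11 = 2. Stack: [2]
STORE_FAST t → t=2. Stack: []
LOAD_FAST t → push 2. Stack: [2]
RETURN_VALUE → return 2.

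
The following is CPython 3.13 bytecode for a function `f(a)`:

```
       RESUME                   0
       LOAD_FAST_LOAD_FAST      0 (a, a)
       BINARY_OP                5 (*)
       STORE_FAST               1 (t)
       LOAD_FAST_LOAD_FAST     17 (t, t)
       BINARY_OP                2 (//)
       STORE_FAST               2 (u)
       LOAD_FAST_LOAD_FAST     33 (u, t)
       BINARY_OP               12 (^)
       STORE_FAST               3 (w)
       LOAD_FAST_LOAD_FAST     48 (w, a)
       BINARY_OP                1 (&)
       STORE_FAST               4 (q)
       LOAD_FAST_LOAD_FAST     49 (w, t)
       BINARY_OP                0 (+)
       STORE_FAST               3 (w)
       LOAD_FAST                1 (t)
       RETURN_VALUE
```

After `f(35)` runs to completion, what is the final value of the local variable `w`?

2449

LOAD_FAST_LOAD_FAST a,a → push 35,35. Stack: [35, 35]
BINARY_OP * → 35 * 35 = 1225. Stack: [1225]
STORE_FAST t → t=1225. Stack: []
LOAD_FAST_LOAD_FAST t,t → push 1225,1225. Stack: [1225, 1225]
BINARY_OP // → 1225 // 1225 = 1. Stack: [1]
STORE_FAST u → u=1. Stack: []
LOAD_FAST_LOAD_FAST u,t → push 1,1225. Stack: [1, 1225]
BINARY_OP ^ → 1 ^ 1225 = 1224. Stack: [1224]
STORE_FAST w → w=1224. Stack: []
LOAD_FAST_LOAD_FAST w,a → push 1224,35. Stack: [1224, 35]
BINARY_OP & → 1224 & 35 = 0. Stack: [0]
STORE_FAST q → q=0. Stack: []
LOAD_FAST_LOAD_FAST w,t → push 1224,1225. Stack: [1224, 1225]
BINARY_OP + → 1224 + 1225 = 2449. Stack: [2449]
STORE_FAST w → w=2449. Stack: []
LOAD_FAST t → push 1225. Stack: [1225]
RETURN_VALUE → return 1225.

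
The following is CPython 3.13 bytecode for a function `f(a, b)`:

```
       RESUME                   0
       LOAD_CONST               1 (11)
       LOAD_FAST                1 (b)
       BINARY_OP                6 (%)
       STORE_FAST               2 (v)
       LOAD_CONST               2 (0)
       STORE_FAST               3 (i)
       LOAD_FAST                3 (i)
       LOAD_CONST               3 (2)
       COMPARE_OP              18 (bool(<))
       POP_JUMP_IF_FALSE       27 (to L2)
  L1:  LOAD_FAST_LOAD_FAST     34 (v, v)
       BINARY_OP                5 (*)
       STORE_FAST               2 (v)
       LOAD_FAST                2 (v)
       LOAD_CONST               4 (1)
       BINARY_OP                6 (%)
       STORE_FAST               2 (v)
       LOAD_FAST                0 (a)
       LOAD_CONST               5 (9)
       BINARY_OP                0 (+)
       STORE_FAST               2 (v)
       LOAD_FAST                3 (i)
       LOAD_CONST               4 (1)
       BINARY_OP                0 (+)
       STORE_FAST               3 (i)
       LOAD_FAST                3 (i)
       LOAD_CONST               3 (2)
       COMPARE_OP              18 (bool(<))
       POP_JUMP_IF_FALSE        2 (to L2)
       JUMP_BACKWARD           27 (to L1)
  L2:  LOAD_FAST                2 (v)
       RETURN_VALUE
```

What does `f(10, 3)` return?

LOAD_CONST → push 11. Stack: [11]
LOAD_FAST b → push 3. Stack: [11, 3]
BINARY_OP % → 11 % 3 = 2. Stack: [2]
STORE_FAST v → v=2. Stack: []
LOAD_CONST → push 0. Stack: [0]
STORE_FAST i → i=0. Stack: []
LOAD_FAST i → push 0. Stack: [0]
LOAD_CONST → push 2. Stack: [0, 2]
COMPARE_OP bool(<) → 0 vs 2 = True. Stack: [True]
POP_JUMP_IF_FALSE → pop True; no jump. Stack: []
LOAD_FAST_LOAD_FAST v,v → push 2,2. Stack: [2, 2]
BINARY_OP * → 2 * 2 = 4. Stack: [4]
STORE_FAST v → v=4. Stack: []
LOAD_FAST v → push 4. Stack: [4]
LOAD_CONST → push 1. Stack: [4, 1]
BINARY_OP % → 4 % 1 = 0. Stack: [0]
STORE_FAST v → v=0. Stack: []
LOAD_FAST a → push 10. Stack: [10]
LOAD_CONST → push 9. Stack: [10, 9]
BINARY_OP + → 10 + 9 = 19. Stack: [19]
STORE_FAST v → v=19. Stack: []
LOAD_FAST i → push 0. Stack: [0]
LOAD_CONST → push 1. Stack: [0, 1]
BINARY_OP + → 0 + 1 = 1. Stack: [1]
STORE_FAST i → i=1. Stack: []
LOAD_FAST i → push 1. Stack: [1]
LOAD_CONST → push 2. Stack: [1, 2]
COMPARE_OP bool(<) → 1 vs 2 = True. Stack: [True]
POP_JUMP_IF_FALSE → pop True; no jump. Stack: []
LOAD_FAST_LOAD_FAST v,v → push 19,19. Stack: [19, 19]
BINARY_OP * → 19 * 19 = 361. Stack: [361]
STORE_FAST v → v=361. Stack: []
LOAD_FAST v → push 361. Stack: [361]
LOAD_CONST → push 1. Stack: [361, 1]
BINARY_OP % → 361 % 1 = 0. Stack: [0]
STORE_FAST v → v=0. Stack: []
LOAD_FAST a → push 10. Stack: [10]
LOAD_CONST → push 9. Stack: [10, 9]
BINARY_OP + → 10 + 9 = 19. Stack: [19]
STORE_FAST v → v=19. Stack: []
LOAD_FAST i → push 1. Stack: [1]
LOAD_CONST → push 1. Stack: [1, 1]
BINARY_OP + → 1 + 1 = 2. Stack: [2]
STORE_FAST i → i=2. Stack: []
LOAD_FAST i → push 2. Stack: [2]
LOAD_CONST → push 2. Stack: [2, 2]
COMPARE_OP bool(<) → 2 vs 2 = False. Stack: [False]
POP_JUMP_IF_FALSE → pop False; jump. Stack: []
LOAD_FAST v → push 19. Stack: [19]
RETURN_VALUE → return 19.

19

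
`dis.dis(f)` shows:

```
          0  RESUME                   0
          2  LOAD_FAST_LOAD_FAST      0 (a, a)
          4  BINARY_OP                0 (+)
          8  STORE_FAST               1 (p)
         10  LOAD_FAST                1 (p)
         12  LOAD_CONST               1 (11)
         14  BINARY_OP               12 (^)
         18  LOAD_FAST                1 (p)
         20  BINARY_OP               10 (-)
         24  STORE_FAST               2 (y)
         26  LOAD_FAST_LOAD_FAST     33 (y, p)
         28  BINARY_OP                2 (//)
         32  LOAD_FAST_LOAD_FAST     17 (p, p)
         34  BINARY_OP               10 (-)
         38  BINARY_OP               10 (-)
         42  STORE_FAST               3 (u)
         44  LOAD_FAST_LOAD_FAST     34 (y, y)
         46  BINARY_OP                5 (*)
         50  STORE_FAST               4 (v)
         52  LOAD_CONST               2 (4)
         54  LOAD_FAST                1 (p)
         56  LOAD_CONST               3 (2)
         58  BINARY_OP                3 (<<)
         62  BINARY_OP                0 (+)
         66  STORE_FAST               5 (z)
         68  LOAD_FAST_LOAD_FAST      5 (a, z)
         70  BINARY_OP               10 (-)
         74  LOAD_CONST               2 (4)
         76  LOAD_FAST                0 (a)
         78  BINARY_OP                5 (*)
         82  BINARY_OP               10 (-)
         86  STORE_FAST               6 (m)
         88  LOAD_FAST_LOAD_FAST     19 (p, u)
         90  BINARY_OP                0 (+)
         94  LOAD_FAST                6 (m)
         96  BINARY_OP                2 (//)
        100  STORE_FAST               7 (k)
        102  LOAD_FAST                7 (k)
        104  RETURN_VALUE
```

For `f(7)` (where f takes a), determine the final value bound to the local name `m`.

-81

LOAD_FAST_LOAD_FAST a,a → push 7,7. Stack: [7, 7]
BINARY_OP + → 7 + 7 = 14. Stack: [14]
STORE_FAST p → p=14. Stack: []
LOAD_FAST p → push 14. Stack: [14]
LOAD_CONST → push 11. Stack: [14, 11]
BINARY_OP ^ → 14 ^ 11 = 5. Stack: [5]
LOAD_FAST p → push 14. Stack: [5, 14]
BINARY_OP - → 5 - 14 = -9. Stack: [-9]
STORE_FAST y → y=-9. Stack: []
LOAD_FAST_LOAD_FAST y,p → push -9,14. Stack: [-9, 14]
BINARY_OP // → -9 // 14 = -1. Stack: [-1]
LOAD_FAST_LOAD_FAST p,p → push 14,14. Stack: [-1, 14, 14]
BINARY_OP - → 14 - 14 = 0. Stack: [-1, 0]
BINARY_OP - → -1 - 0 = -1. Stack: [-1]
STORE_FAST u → u=-1. Stack: []
LOAD_FAST_LOAD_FAST y,y → push -9,-9. Stack: [-9, -9]
BINARY_OP * → -9 * -9 = 81. Stack: [81]
STORE_FAST v → v=81. Stack: []
LOAD_CONST → push 4. Stack: [4]
LOAD_FAST p → push 14. Stack: [4, 14]
LOAD_CONST → push 2. Stack: [4, 14, 2]
BINARY_OP << → 14 << 2 = 56. Stack: [4, 56]
BINARY_OP + → 4 + 56 = 60. Stack: [60]
STORE_FAST z → z=60. Stack: []
LOAD_FAST_LOAD_FAST a,z → push 7,60. Stack: [7, 60]
BINARY_OP - → 7 - 60 = -53. Stack: [-53]
LOAD_CONST → push 4. Stack: [-53, 4]
LOAD_FAST a → push 7. Stack: [-53, 4, 7]
BINARY_OP * → 4 * 7 = 28. Stack: [-53, 28]
BINARY_OP - → -53 - 28 = -81. Stack: [-81]
STORE_FAST m → m=-81. Stack: []
LOAD_FAST_LOAD_FAST p,u → push 14,-1. Stack: [14, -1]
BINARY_OP + → 14 + -1 = 13. Stack: [13]
LOAD_FAST m → push -81. Stack: [13, -81]
BINARY_OP // → 13 // -81 = -1. Stack: [-1]
STORE_FAST k → k=-1. Stack: []
LOAD_FAST k → push -1. Stack: [-1]
RETURN_VALUE → return -1.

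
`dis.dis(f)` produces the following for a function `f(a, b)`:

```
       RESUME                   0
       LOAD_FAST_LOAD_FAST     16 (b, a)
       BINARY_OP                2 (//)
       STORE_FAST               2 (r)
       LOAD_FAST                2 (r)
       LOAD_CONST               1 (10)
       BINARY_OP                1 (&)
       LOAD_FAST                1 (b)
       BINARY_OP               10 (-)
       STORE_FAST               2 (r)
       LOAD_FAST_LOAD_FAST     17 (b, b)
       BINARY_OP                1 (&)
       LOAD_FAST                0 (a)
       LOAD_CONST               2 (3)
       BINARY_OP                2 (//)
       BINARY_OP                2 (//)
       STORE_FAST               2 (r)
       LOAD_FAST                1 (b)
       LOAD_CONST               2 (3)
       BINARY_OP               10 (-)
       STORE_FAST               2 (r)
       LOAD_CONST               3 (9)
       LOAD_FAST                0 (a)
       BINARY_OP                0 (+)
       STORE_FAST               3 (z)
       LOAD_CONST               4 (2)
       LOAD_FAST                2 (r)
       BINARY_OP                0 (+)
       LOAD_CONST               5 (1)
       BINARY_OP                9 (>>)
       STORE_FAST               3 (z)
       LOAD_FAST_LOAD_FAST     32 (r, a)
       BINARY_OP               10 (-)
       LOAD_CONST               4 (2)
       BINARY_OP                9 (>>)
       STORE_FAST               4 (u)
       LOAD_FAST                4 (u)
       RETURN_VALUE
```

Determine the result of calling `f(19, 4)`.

-5

LOAD_FAST_LOAD_FAST b,a → push 4,19. Stack: [4, 19]
BINARY_OP // → 4 // 19 = 0. Stack: [0]
STORE_FAST r → r=0. Stack: []
LOAD_FAST r → push 0. Stack: [0]
LOAD_CONST → push 10. Stack: [0, 10]
BINARY_OP & → 0 & 10 = 0. Stack: [0]
LOAD_FAST b → push 4. Stack: [0, 4]
BINARY_OP - → 0 - 4 = -4. Stack: [-4]
STORE_FAST r → r=-4. Stack: []
LOAD_FAST_LOAD_FAST b,b → push 4,4. Stack: [4, 4]
BINARY_OP & → 4 & 4 = 4. Stack: [4]
LOAD_FAST a → push 19. Stack: [4, 19]
LOAD_CONST → push 3. Stack: [4, 19, 3]
BINARY_OP // → 19 // 3 = 6. Stack: [4, 6]
BINARY_OP // → 4 // 6 = 0. Stack: [0]
STORE_FAST r → r=0. Stack: []
LOAD_FAST b → push 4. Stack: [4]
LOAD_CONST → push 3. Stack: [4, 3]
BINARY_OP - → 4 - 3 = 1. Stack: [1]
STORE_FAST r → r=1. Stack: []
LOAD_CONST → push 9. Stack: [9]
LOAD_FAST a → push 19. Stack: [9, 19]
BINARY_OP + → 9 + 19 = 28. Stack: [28]
STORE_FAST z → z=28. Stack: []
LOAD_CONST → push 2. Stack: [2]
LOAD_FAST r → push 1. Stack: [2, 1]
BINARY_OP + → 2 + 1 = 3. Stack: [3]
LOAD_CONST → push 1. Stack: [3, 1]
BINARY_OP >> → 3 >> 1 = 1. Stack: [1]
STORE_FAST z → z=1. Stack: []
LOAD_FAST_LOAD_FAST r,a → push 1,19. Stack: [1, 19]
BINARY_OP - → 1 - 19 = -18. Stack: [-18]
LOAD_CONST → push 2. Stack: [-18, 2]
BINARY_OP >> → -18 >> 2 = -5. Stack: [-5]
STORE_FAST u → u=-5. Stack: []
LOAD_FAST u → push -5. Stack: [-5]
RETURN_VALUE → return -5.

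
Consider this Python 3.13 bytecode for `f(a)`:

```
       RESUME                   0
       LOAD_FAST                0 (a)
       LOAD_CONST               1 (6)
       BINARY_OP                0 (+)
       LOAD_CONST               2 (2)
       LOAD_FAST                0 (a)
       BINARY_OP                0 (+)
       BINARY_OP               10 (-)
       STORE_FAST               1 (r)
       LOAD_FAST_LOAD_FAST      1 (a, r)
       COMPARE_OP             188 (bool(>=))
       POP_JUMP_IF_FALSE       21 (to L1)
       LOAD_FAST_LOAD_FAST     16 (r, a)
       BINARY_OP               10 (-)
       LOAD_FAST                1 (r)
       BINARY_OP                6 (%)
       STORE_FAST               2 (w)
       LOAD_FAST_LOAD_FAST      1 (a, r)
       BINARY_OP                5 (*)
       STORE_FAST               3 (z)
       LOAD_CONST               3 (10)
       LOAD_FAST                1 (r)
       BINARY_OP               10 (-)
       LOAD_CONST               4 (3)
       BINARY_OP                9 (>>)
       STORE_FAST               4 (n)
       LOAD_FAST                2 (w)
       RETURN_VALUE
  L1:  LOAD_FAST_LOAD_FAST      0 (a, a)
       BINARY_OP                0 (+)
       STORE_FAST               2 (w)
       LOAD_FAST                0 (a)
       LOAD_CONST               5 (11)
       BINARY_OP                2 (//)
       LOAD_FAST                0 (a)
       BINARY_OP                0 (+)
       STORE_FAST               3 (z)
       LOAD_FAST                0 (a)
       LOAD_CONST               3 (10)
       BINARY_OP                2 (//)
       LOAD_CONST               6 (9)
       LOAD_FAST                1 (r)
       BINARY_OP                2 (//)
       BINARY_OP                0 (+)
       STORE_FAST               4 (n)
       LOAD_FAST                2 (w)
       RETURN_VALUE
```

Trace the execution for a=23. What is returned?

LOAD_FAST a → push 23. Stack: [23]
LOAD_CONST → push 6. Stack: [23, 6]
BINARY_OP + → 23 + 6 = 29. Stack: [29]
LOAD_CONST → push 2. Stack: [29, 2]
LOAD_FAST a → push 23. Stack: [29, 2, 23]
BINARY_OP + → 2 + 23 = 25. Stack: [29, 25]
BINARY_OP - → 29 - 25 = 4. Stack: [4]
STORE_FAST r → r=4. Stack: []
LOAD_FAST_LOAD_FAST a,r → push 23,4. Stack: [23, 4]
COMPARE_OP bool(>=) → 23 vs 4 = True. Stack: [True]
POP_JUMP_IF_FALSE → pop True; no jump. Stack: []
LOAD_FAST_LOAD_FAST r,a → push 4,23. Stack: [4, 23]
BINARY_OP - → 4 - 23 = -19. Stack: [-19]
LOAD_FAST r → push 4. Stack: [-19, 4]
BINARY_OP % → -19 % 4 = 1. Stack: [1]
STORE_FAST w → w=1. Stack: []
LOAD_FAST_LOAD_FAST a,r → push 23,4. Stack: [23, 4]
BINARY_OP * → 23 * 4 = 92. Stack: [92]
STORE_FAST z → z=92. Stack: []
LOAD_CONST → push 10. Stack: [10]
LOAD_FAST r → push 4. Stack: [10, 4]
BINARY_OP - → 10 - 4 = 6. Stack: [6]
LOAD_CONST → push 3. Stack: [6, 3]
BINARY_OP >> → 6 >> 3 = 0. Stack: [0]
STORE_FAST n → n=0. Stack: []
LOAD_FAST w → push 1. Stack: [1]
RETURN_VALUE → return 1.

1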